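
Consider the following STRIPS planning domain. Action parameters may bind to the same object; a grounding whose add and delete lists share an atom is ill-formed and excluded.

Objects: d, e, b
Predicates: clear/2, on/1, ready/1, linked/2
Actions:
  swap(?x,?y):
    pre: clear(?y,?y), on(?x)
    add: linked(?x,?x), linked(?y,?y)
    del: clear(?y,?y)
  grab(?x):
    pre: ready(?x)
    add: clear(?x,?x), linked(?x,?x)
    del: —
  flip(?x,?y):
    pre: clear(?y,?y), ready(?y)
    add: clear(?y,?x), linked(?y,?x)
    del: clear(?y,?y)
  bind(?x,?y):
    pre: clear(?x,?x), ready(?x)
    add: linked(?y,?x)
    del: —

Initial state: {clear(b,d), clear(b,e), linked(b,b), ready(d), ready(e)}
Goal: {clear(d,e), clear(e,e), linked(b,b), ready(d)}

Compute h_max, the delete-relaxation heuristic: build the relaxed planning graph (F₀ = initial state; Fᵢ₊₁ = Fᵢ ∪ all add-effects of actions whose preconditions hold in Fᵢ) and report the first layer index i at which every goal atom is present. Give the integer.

F0 = init (5 atoms)
F1 = F0 ∪ {clear(d,d), clear(e,e), linked(d,d), linked(e,e)}  (9 atoms)
F2 = F1 ∪ {clear(d,b), clear(d,e), clear(e,b), clear(e,d), linked(b,d), linked(b,e), linked(d,b), linked(d,e), linked(e,b), linked(e,d)}  (19 atoms)
goal ⊆ F2  ⇒  h_max = 2

2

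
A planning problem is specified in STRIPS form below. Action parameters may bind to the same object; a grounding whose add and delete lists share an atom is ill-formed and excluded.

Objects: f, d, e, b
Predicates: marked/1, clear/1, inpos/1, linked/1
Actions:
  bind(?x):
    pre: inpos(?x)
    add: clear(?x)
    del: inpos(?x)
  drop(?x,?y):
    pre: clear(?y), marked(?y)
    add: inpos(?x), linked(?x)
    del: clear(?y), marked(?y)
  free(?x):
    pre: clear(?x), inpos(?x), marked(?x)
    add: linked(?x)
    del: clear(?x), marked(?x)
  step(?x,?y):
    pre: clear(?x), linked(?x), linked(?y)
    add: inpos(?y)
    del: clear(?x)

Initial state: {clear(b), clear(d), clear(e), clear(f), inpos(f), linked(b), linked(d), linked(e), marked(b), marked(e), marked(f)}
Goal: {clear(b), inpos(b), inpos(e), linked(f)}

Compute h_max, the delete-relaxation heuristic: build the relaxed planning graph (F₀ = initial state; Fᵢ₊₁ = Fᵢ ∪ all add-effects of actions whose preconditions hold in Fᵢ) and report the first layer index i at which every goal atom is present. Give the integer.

1

F0 = init (11 atoms)
F1 = F0 ∪ {inpos(b), inpos(d), inpos(e), linked(f)}  (15 atoms)
goal ⊆ F1  ⇒  h_max = 1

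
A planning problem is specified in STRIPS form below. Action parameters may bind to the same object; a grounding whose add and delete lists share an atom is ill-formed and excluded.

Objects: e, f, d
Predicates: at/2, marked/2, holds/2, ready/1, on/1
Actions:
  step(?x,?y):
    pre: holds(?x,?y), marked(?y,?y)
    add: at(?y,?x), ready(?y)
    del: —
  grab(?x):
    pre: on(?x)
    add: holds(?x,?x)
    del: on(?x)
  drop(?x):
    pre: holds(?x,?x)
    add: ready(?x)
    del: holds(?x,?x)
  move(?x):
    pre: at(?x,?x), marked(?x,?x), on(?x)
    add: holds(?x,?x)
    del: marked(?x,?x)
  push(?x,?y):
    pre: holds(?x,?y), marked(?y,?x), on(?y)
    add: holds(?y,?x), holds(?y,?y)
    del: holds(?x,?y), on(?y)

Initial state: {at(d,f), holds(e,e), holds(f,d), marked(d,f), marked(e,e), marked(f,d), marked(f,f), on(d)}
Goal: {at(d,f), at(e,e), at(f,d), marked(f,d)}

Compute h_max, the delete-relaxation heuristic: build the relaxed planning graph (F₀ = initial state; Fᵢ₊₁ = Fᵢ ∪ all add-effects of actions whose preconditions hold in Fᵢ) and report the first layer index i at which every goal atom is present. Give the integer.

2

F0 = init (8 atoms)
F1 = F0 ∪ {at(e,e), holds(d,d), holds(d,f), ready(e)}  (12 atoms)
F2 = F1 ∪ {at(f,d), ready(d), ready(f)}  (15 atoms)
goal ⊆ F2  ⇒  h_max = 2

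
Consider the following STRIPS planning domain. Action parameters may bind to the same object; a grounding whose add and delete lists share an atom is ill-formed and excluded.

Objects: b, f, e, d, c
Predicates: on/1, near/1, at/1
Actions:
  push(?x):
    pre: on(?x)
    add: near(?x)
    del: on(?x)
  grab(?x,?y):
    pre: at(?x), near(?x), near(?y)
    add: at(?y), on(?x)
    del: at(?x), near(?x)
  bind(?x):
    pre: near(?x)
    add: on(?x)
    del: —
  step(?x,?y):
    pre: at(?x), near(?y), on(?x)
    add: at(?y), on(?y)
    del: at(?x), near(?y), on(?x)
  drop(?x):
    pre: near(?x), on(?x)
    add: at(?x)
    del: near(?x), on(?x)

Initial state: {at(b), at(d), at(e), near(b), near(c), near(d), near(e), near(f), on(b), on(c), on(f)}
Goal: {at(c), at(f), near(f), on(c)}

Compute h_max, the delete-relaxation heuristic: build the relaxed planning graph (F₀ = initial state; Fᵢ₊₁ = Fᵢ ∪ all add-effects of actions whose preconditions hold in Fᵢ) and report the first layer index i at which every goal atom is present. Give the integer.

F0 = init (11 atoms)
F1 = F0 ∪ {at(c), at(f), on(d), on(e)}  (15 atoms)
goal ⊆ F1  ⇒  h_max = 1

1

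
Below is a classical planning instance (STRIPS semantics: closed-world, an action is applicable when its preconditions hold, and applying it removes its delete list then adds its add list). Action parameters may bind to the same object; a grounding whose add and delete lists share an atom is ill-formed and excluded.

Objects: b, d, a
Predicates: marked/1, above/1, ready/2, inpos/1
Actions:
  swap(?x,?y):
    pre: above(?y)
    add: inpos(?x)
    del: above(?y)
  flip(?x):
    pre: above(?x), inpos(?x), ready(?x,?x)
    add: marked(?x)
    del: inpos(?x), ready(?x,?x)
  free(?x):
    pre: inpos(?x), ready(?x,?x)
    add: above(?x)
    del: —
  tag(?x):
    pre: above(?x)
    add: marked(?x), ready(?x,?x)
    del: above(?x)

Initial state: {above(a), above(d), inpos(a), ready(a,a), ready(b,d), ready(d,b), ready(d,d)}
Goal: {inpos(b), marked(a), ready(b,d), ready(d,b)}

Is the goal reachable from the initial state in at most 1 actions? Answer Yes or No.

1. swap(b,d)  →  {above(a), inpos(a), inpos(b), ready(a,a), ready(b,d), ready(d,b), ready(d,d)}
2. flip(a)  →  {above(a), inpos(b), marked(a), ready(b,d), ready(d,b), ready(d,d)}
optimal plan length = 2; 2 > 1

No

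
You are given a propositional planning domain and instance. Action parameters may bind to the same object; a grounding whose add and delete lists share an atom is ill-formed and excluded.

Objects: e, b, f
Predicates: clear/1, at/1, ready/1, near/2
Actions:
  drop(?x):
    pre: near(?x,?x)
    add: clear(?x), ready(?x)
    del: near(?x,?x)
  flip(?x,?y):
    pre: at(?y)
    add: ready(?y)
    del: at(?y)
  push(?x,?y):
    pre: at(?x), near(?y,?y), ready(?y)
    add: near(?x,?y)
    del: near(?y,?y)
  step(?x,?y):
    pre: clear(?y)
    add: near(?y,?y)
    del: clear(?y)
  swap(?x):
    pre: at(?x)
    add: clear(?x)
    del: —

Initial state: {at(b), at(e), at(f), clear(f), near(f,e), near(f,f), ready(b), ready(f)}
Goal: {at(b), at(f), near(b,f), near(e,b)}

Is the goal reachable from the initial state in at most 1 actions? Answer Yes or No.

No

1. push(b,f)  →  {at(b), at(e), at(f), clear(f), near(b,f), near(f,e), ready(b), ready(f)}
2. swap(b)  →  {at(b), at(e), at(f), clear(b), clear(f), near(b,f), near(f,e), ready(b), ready(f)}
3. step(e,b)  →  {at(b), at(e), at(f), clear(f), near(b,b), near(b,f), near(f,e), ready(b), ready(f)}
4. push(e,b)  →  {at(b), at(e), at(f), clear(f), near(b,f), near(e,b), near(f,e), ready(b), ready(f)}
optimal plan length = 4; 4 > 1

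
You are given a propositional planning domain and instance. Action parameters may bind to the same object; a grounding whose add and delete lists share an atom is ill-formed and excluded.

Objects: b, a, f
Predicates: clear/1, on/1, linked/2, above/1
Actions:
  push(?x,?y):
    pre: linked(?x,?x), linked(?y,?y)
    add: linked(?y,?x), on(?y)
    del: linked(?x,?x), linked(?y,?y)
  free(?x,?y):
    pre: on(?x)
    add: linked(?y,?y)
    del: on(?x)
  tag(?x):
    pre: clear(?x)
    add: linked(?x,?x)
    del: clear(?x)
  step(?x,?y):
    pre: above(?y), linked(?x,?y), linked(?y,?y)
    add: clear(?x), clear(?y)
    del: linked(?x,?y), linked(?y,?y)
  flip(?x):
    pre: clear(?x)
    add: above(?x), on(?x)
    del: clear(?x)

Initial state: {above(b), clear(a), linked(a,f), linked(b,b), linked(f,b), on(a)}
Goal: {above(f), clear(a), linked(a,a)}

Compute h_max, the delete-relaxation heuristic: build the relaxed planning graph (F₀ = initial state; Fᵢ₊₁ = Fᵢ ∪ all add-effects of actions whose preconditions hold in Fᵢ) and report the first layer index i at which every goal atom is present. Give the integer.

2

F0 = init (6 atoms)
F1 = F0 ∪ {above(a), clear(b), clear(f), linked(a,a), linked(f,f)}  (11 atoms)
F2 = F1 ∪ {above(f), linked(a,b), linked(b,a), linked(b,f), linked(f,a), on(b), on(f)}  (18 atoms)
goal ⊆ F2  ⇒  h_max = 2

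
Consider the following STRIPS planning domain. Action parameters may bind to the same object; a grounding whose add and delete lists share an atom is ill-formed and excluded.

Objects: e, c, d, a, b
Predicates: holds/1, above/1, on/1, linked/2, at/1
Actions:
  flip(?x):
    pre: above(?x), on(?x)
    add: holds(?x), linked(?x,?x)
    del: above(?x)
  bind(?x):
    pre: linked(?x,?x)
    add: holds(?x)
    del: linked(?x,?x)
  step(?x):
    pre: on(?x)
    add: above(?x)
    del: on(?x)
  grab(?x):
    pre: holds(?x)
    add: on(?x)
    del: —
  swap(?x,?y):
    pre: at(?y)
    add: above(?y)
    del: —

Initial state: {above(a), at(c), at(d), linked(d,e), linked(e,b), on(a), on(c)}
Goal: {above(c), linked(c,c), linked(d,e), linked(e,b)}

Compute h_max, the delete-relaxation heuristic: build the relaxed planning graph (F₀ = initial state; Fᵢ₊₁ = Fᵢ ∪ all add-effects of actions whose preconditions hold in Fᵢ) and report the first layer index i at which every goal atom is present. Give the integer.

2

F0 = init (7 atoms)
F1 = F0 ∪ {above(c), above(d), holds(a), linked(a,a)}  (11 atoms)
F2 = F1 ∪ {holds(c), linked(c,c)}  (13 atoms)
goal ⊆ F2  ⇒  h_max = 2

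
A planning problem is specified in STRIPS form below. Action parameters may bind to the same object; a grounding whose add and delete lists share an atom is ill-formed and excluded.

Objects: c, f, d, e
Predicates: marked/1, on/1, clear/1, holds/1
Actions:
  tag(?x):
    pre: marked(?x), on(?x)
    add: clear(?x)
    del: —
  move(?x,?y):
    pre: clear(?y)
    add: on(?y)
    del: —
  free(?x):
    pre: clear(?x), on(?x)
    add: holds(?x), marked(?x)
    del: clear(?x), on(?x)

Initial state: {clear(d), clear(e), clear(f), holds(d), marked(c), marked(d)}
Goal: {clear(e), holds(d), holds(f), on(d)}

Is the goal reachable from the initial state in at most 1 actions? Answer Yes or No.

1. move(c,f)  →  {clear(d), clear(e), clear(f), holds(d), marked(c), marked(d), on(f)}
2. move(c,d)  →  {clear(d), clear(e), clear(f), holds(d), marked(c), marked(d), on(d), on(f)}
3. free(f)  →  {clear(d), clear(e), holds(d), holds(f), marked(c), marked(d), marked(f), on(d)}
optimal plan length = 3; 3 > 1

No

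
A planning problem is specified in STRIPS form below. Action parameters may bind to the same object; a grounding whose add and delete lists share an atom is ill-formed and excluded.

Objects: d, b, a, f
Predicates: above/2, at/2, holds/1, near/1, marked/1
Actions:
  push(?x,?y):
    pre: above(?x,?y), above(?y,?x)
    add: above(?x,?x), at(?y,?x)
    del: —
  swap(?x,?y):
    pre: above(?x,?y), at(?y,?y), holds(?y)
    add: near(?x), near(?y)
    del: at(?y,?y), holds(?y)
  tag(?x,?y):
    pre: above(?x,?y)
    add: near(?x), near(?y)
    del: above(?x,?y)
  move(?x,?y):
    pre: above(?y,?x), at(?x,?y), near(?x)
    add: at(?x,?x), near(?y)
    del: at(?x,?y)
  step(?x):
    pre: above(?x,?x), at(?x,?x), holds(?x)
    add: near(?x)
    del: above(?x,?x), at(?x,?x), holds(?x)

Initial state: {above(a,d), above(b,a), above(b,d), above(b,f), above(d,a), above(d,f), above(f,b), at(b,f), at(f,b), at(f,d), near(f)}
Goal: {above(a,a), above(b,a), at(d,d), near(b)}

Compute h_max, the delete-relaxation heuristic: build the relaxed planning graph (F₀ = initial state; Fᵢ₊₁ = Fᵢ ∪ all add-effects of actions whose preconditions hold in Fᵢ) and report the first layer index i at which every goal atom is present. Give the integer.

F0 = init (11 atoms)
F1 = F0 ∪ {above(a,a), above(b,b), above(d,d), above(f,f), at(a,d), at(d,a), at(f,f), near(a), near(b), near(d)}  (21 atoms)
F2 = F1 ∪ {at(a,a), at(b,b), at(d,d)}  (24 atoms)
goal ⊆ F2  ⇒  h_max = 2

2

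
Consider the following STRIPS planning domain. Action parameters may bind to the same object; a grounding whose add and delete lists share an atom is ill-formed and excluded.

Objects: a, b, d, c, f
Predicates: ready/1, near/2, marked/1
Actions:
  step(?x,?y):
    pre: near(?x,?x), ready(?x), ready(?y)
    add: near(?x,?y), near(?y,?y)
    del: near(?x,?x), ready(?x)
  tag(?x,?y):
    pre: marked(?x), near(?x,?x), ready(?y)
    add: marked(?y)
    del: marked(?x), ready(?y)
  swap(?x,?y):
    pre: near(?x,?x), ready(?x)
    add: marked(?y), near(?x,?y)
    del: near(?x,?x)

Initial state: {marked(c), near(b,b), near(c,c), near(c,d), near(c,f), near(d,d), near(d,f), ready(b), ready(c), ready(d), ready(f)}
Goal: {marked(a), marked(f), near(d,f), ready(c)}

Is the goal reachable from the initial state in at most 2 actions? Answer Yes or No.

Yes

1. tag(c,f)  →  {marked(f), near(b,b), near(c,c), near(c,d), near(c,f), near(d,d), near(d,f), ready(b), ready(c), ready(d)}
2. swap(b,a)  →  {marked(a), marked(f), near(b,a), near(c,c), near(c,d), near(c,f), near(d,d), near(d,f), ready(b), ready(c), ready(d)}
optimal plan length = 2; 2 ≤ 2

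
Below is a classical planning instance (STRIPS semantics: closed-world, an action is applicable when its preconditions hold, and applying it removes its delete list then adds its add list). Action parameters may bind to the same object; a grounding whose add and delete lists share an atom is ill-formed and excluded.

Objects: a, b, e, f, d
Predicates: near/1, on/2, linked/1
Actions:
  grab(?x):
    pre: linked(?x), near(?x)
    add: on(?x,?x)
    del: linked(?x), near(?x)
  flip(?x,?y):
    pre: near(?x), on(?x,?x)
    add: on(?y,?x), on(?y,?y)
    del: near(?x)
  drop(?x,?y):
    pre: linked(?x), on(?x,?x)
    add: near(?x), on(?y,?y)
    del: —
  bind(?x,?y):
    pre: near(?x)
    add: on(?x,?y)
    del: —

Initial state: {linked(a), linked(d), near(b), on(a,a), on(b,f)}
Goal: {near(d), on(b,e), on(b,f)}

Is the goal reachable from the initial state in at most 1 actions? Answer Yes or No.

No

1. drop(a,d)  →  {linked(a), linked(d), near(a), near(b), on(a,a), on(b,f), on(d,d)}
2. drop(d,a)  →  {linked(a), linked(d), near(a), near(b), near(d), on(a,a), on(b,f), on(d,d)}
3. bind(b,e)  →  {linked(a), linked(d), near(a), near(b), near(d), on(a,a), on(b,e), on(b,f), on(d,d)}
optimal plan length = 3; 3 > 1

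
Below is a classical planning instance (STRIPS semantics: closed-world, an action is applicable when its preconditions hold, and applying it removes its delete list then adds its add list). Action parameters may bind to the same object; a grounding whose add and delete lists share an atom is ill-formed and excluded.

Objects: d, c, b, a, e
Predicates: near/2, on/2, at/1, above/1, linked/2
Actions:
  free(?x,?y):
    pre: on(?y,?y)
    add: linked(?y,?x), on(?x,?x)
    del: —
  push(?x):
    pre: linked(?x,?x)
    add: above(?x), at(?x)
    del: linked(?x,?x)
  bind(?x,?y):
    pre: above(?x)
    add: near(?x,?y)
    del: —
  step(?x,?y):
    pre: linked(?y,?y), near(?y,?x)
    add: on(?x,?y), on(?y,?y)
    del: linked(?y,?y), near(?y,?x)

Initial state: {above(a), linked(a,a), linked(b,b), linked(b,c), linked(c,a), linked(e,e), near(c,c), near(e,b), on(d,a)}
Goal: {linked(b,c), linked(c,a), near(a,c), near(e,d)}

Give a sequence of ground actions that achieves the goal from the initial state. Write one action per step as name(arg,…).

1. push(e)  →  {above(a), above(e), at(e), linked(a,a), linked(b,b), linked(b,c), linked(c,a), near(c,c), near(e,b), on(d,a)}
2. bind(a,c)  →  {above(a), above(e), at(e), linked(a,a), linked(b,b), linked(b,c), linked(c,a), near(a,c), near(c,c), near(e,b), on(d,a)}
3. bind(e,d)  →  {above(a), above(e), at(e), linked(a,a), linked(b,b), linked(b,c), linked(c,a), near(a,c), near(c,c), near(e,b), near(e,d), on(d,a)}

push(e); bind(a,c); bind(e,d)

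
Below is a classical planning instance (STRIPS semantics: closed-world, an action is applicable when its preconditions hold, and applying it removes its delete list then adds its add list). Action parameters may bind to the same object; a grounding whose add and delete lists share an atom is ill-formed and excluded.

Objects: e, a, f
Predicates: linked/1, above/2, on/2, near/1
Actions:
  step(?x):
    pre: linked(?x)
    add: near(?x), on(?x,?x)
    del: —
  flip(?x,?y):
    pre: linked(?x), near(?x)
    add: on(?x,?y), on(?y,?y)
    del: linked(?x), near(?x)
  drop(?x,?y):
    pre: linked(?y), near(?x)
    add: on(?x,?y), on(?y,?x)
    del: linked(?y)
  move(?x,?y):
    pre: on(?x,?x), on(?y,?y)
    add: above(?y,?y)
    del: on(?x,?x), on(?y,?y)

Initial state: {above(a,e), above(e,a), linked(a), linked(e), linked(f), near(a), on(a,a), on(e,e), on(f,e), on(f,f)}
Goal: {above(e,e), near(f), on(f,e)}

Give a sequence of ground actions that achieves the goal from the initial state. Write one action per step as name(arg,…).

step(f); move(e,e)

1. step(f)  →  {above(a,e), above(e,a), linked(a), linked(e), linked(f), near(a), near(f), on(a,a), on(e,e), on(f,e), on(f,f)}
2. move(e,e)  →  {above(a,e), above(e,a), above(e,e), linked(a), linked(e), linked(f), near(a), near(f), on(a,a), on(f,e), on(f,f)}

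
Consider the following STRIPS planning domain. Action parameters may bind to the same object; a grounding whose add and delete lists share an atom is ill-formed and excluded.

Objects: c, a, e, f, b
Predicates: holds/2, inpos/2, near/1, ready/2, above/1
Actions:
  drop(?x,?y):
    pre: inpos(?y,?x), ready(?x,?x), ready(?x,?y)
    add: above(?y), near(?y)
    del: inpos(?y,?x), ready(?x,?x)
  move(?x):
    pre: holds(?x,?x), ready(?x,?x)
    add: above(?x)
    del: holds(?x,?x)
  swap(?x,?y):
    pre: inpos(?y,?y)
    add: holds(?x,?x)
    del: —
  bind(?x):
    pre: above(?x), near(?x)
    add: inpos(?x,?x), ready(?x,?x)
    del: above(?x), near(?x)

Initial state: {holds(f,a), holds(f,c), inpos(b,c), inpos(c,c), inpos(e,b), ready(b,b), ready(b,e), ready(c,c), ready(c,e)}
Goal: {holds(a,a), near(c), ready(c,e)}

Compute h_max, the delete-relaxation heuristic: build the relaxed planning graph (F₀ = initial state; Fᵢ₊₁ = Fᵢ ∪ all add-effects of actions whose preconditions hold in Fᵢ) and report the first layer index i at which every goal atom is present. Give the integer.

F0 = init (9 atoms)
F1 = F0 ∪ {above(c), above(e), holds(a,a), holds(b,b), holds(c,c), holds(e,e), holds(f,f), near(c), near(e)}  (18 atoms)
goal ⊆ F1  ⇒  h_max = 1

1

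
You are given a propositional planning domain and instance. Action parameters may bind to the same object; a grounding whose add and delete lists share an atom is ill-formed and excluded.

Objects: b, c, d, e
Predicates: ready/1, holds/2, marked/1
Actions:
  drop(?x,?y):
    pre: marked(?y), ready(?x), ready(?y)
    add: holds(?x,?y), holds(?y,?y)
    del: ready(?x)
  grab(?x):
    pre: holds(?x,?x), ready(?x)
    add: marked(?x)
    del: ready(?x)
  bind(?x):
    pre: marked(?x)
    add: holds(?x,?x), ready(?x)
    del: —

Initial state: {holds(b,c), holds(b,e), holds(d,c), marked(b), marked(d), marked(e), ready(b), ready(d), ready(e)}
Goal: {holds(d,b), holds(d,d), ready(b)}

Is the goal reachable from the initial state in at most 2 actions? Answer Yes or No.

Yes

1. drop(d,b)  →  {holds(b,b), holds(b,c), holds(b,e), holds(d,b), holds(d,c), marked(b), marked(d), marked(e), ready(b), ready(e)}
2. bind(d)  →  {holds(b,b), holds(b,c), holds(b,e), holds(d,b), holds(d,c), holds(d,d), marked(b), marked(d), marked(e), ready(b), ready(d), ready(e)}
optimal plan length = 2; 2 ≤ 2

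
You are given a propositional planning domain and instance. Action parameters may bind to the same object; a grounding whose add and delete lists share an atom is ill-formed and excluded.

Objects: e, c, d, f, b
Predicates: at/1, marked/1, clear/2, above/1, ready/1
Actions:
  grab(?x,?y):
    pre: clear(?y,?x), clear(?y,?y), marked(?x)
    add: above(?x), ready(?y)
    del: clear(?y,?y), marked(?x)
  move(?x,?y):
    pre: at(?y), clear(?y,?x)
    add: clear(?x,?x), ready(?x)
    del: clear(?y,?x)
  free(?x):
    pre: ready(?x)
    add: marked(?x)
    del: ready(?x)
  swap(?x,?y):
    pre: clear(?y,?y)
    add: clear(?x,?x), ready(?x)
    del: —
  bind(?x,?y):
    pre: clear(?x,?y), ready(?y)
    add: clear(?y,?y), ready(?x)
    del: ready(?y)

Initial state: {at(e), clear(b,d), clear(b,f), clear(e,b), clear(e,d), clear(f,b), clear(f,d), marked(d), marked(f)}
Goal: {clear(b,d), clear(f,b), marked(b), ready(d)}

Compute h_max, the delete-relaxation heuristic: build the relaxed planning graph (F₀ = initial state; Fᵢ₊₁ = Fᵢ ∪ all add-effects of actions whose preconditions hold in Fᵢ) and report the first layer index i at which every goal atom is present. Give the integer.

2

F0 = init (9 atoms)
F1 = F0 ∪ {clear(b,b), clear(d,d), ready(b), ready(d)}  (13 atoms)
F2 = F1 ∪ {above(d), above(f), clear(c,c), clear(e,e), clear(f,f), marked(b), ready(c), ready(e), ready(f)}  (22 atoms)
goal ⊆ F2  ⇒  h_max = 2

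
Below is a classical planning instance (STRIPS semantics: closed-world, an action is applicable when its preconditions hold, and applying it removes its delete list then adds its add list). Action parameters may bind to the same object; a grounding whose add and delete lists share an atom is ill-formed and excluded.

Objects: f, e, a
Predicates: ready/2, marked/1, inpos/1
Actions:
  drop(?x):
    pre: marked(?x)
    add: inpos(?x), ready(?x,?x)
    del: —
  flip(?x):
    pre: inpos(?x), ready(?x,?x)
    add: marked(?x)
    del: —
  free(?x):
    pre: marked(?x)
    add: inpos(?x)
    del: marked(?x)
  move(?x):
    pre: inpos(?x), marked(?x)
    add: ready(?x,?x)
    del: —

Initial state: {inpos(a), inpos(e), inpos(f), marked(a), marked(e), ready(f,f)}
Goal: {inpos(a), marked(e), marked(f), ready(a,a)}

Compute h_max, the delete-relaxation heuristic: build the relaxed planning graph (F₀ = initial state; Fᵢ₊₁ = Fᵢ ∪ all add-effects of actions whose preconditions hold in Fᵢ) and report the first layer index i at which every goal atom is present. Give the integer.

1

F0 = init (6 atoms)
F1 = F0 ∪ {marked(f), ready(a,a), ready(e,e)}  (9 atoms)
goal ⊆ F1  ⇒  h_max = 1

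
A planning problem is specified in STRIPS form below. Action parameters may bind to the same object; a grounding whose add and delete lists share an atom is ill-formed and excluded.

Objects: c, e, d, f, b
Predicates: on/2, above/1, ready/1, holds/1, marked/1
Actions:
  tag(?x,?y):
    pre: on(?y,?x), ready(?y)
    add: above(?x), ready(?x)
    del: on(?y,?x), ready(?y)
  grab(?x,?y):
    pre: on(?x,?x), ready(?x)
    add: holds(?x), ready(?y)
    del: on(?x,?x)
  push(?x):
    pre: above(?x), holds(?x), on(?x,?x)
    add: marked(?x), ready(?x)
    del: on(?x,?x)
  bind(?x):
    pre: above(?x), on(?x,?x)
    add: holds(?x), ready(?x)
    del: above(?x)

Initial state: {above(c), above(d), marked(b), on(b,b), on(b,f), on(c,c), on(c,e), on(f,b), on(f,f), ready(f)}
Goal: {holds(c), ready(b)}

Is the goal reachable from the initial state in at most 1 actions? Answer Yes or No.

No

1. tag(b,f)  →  {above(b), above(c), above(d), marked(b), on(b,b), on(b,f), on(c,c), on(c,e), on(f,f), ready(b)}
2. bind(c)  →  {above(b), above(d), holds(c), marked(b), on(b,b), on(b,f), on(c,c), on(c,e), on(f,f), ready(b), ready(c)}
optimal plan length = 2; 2 > 1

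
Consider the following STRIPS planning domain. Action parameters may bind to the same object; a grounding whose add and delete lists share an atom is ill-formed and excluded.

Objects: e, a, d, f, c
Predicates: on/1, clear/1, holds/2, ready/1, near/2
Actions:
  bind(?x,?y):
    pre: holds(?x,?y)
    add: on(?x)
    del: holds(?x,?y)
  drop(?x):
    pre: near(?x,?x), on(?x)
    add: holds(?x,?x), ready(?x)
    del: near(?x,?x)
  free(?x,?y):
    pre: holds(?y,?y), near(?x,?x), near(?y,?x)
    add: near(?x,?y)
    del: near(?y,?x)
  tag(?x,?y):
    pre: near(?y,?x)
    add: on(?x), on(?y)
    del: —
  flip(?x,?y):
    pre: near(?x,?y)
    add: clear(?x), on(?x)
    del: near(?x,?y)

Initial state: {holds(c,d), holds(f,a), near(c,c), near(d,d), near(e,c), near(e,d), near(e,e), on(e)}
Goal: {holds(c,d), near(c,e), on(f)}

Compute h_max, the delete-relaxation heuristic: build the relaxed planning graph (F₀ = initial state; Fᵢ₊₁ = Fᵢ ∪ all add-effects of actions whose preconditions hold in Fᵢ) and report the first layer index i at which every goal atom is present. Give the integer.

2

F0 = init (8 atoms)
F1 = F0 ∪ {clear(c), clear(d), clear(e), holds(e,e), on(c), on(d), on(f), ready(e)}  (16 atoms)
F2 = F1 ∪ {holds(c,c), holds(d,d), near(c,e), near(d,e), ready(c), ready(d)}  (22 atoms)
goal ⊆ F2  ⇒  h_max = 2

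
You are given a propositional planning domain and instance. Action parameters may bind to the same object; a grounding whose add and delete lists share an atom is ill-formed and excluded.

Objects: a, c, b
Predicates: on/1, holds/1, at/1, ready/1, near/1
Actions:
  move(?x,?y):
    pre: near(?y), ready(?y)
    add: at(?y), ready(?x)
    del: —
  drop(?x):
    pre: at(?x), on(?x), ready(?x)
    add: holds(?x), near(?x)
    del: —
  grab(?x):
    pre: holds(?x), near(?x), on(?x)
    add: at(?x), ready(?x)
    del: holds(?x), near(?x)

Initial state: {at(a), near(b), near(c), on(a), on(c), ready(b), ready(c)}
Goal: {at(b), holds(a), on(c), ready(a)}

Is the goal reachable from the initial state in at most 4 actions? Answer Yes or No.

1. move(a,b)  →  {at(a), at(b), near(b), near(c), on(a), on(c), ready(a), ready(b), ready(c)}
2. drop(a)  →  {at(a), at(b), holds(a), near(a), near(b), near(c), on(a), on(c), ready(a), ready(b), ready(c)}
optimal plan length = 2; 2 ≤ 4

Yes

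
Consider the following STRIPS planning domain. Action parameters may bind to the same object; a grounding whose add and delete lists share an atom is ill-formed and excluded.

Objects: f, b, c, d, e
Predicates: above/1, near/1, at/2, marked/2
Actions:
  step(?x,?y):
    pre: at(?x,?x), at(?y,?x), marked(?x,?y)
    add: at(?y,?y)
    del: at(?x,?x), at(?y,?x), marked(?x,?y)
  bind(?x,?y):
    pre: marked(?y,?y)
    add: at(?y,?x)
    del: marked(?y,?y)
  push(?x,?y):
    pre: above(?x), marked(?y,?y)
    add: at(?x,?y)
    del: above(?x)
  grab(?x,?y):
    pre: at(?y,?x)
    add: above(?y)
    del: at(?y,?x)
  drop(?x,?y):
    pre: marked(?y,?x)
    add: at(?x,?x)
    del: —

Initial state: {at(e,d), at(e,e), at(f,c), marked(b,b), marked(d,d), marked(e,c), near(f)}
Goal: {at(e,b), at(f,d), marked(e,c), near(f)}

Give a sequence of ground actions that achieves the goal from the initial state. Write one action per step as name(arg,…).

1. grab(c,f)  →  {above(f), at(e,d), at(e,e), marked(b,b), marked(d,d), marked(e,c), near(f)}
2. push(f,d)  →  {at(e,d), at(e,e), at(f,d), marked(b,b), marked(d,d), marked(e,c), near(f)}
3. grab(d,e)  →  {above(e), at(e,e), at(f,d), marked(b,b), marked(d,d), marked(e,c), near(f)}
4. push(e,b)  →  {at(e,b), at(e,e), at(f,d), marked(b,b), marked(d,d), marked(e,c), near(f)}

grab(c,f); push(f,d); grab(d,e); push(e,b)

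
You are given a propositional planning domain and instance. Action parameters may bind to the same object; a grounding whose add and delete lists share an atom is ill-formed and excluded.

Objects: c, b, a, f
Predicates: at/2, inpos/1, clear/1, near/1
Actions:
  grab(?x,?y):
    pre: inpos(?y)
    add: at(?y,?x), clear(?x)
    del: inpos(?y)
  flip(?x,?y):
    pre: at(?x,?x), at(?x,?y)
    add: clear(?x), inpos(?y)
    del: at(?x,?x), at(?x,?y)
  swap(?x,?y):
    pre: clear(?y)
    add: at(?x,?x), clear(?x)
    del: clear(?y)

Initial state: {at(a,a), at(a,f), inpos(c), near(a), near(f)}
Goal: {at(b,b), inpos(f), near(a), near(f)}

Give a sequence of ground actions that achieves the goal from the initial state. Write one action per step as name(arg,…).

1. flip(a,f)  →  {clear(a), inpos(c), inpos(f), near(a), near(f)}
2. swap(b,a)  →  {at(b,b), clear(b), inpos(c), inpos(f), near(a), near(f)}

flip(a,f); swap(b,a)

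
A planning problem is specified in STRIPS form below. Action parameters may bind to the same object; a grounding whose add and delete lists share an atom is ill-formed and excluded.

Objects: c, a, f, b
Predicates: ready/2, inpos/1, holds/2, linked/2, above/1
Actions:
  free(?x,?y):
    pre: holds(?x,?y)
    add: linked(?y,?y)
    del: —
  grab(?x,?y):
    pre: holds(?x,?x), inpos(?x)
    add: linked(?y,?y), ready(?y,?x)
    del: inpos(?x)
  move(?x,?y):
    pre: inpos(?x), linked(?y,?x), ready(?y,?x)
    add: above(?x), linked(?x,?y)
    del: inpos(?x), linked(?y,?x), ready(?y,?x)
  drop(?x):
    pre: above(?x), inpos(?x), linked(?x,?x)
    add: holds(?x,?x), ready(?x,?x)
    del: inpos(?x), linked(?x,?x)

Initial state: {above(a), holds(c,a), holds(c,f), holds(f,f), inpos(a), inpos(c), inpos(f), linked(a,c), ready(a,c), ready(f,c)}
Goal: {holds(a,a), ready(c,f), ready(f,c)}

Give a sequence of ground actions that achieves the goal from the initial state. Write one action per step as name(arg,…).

free(c,a); grab(f,c); drop(a)

1. free(c,a)  →  {above(a), holds(c,a), holds(c,f), holds(f,f), inpos(a), inpos(c), inpos(f), linked(a,a), linked(a,c), ready(a,c), ready(f,c)}
2. grab(f,c)  →  {above(a), holds(c,a), holds(c,f), holds(f,f), inpos(a), inpos(c), linked(a,a), linked(a,c), linked(c,c), ready(a,c), ready(c,f), ready(f,c)}
3. drop(a)  →  {above(a), holds(a,a), holds(c,a), holds(c,f), holds(f,f), inpos(c), linked(a,c), linked(c,c), ready(a,a), ready(a,c), ready(c,f), ready(f,c)}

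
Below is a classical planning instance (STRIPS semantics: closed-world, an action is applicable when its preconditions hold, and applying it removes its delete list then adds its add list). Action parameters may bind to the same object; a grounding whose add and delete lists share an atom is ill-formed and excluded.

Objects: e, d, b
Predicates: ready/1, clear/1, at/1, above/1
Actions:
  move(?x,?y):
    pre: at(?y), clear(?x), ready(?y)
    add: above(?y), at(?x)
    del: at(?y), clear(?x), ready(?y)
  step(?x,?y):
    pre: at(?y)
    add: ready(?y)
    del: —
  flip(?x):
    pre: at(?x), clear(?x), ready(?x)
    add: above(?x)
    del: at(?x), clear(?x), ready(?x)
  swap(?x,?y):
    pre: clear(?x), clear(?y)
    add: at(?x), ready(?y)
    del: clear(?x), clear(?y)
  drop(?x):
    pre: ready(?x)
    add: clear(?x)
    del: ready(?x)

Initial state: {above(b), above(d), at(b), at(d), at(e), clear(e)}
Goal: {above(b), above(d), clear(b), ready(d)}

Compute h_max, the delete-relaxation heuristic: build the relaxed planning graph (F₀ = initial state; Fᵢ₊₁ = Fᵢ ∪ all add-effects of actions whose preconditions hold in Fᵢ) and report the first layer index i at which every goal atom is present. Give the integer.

2

F0 = init (6 atoms)
F1 = F0 ∪ {ready(b), ready(d), ready(e)}  (9 atoms)
F2 = F1 ∪ {above(e), clear(b), clear(d)}  (12 atoms)
goal ⊆ F2  ⇒  h_max = 2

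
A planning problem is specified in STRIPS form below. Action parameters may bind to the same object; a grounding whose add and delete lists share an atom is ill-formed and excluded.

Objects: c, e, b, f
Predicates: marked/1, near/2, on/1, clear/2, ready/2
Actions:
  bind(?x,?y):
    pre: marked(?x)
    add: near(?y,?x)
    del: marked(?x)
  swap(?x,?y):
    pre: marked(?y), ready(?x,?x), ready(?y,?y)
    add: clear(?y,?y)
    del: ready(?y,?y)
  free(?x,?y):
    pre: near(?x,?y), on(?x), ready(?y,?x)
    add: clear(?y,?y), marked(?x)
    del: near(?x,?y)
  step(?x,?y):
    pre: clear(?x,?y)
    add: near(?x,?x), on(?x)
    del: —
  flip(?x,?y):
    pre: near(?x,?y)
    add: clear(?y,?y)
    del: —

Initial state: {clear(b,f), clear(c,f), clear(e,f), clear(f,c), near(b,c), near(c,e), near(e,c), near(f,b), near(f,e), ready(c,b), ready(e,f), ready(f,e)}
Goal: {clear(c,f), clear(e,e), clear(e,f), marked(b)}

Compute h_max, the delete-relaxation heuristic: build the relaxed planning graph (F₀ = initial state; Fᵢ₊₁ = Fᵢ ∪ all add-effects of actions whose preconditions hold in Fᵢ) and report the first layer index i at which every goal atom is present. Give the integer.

2

F0 = init (12 atoms)
F1 = F0 ∪ {clear(b,b), clear(c,c), clear(e,e), near(b,b), near(c,c), near(e,e), near(f,f), on(b), on(c), on(e), on(f)}  (23 atoms)
F2 = F1 ∪ {clear(f,f), marked(b), marked(f)}  (26 atoms)
goal ⊆ F2  ⇒  h_max = 2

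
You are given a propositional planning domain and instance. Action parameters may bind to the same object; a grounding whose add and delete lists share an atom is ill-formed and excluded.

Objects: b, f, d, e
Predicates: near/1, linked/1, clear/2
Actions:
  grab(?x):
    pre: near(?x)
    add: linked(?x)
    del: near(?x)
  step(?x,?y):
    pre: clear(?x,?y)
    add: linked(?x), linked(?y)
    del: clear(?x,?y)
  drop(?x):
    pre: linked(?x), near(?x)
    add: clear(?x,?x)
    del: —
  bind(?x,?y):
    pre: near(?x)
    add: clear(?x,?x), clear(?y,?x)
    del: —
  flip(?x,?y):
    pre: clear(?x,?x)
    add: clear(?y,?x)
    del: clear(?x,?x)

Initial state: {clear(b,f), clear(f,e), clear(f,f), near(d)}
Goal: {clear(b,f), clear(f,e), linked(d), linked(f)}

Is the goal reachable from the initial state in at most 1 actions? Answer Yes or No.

No

1. grab(d)  →  {clear(b,f), clear(f,e), clear(f,f), linked(d)}
2. step(f,f)  →  {clear(b,f), clear(f,e), linked(d), linked(f)}
optimal plan length = 2; 2 > 1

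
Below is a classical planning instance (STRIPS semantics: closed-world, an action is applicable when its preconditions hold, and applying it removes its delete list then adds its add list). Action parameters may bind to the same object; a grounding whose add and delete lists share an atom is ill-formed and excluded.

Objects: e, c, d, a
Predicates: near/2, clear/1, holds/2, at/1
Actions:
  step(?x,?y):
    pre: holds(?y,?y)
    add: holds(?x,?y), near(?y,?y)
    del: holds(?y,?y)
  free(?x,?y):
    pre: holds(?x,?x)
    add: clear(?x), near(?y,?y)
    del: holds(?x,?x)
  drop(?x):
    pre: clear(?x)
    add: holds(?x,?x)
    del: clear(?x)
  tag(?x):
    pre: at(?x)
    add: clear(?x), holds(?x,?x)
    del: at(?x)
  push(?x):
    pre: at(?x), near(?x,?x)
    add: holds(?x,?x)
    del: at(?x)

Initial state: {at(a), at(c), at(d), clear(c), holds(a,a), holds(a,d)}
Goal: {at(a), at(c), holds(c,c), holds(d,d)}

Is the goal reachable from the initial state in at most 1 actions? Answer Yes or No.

1. drop(c)  →  {at(a), at(c), at(d), holds(a,a), holds(a,d), holds(c,c)}
2. tag(d)  →  {at(a), at(c), clear(d), holds(a,a), holds(a,d), holds(c,c), holds(d,d)}
optimal plan length = 2; 2 > 1

No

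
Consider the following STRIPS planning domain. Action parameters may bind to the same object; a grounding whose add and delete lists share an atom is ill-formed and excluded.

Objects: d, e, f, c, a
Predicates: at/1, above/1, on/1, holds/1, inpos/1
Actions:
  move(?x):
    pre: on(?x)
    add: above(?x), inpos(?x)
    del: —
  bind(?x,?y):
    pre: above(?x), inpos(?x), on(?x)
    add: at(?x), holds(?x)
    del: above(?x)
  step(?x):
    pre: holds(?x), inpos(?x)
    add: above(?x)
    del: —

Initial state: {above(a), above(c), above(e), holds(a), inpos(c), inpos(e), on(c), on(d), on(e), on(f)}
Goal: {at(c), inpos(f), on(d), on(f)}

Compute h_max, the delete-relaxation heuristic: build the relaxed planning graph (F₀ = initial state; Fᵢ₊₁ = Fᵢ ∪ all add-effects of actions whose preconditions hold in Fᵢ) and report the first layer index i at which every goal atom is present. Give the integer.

F0 = init (10 atoms)
F1 = F0 ∪ {above(d), above(f), at(c), at(e), holds(c), holds(e), inpos(d), inpos(f)}  (18 atoms)
goal ⊆ F1  ⇒  h_max = 1

1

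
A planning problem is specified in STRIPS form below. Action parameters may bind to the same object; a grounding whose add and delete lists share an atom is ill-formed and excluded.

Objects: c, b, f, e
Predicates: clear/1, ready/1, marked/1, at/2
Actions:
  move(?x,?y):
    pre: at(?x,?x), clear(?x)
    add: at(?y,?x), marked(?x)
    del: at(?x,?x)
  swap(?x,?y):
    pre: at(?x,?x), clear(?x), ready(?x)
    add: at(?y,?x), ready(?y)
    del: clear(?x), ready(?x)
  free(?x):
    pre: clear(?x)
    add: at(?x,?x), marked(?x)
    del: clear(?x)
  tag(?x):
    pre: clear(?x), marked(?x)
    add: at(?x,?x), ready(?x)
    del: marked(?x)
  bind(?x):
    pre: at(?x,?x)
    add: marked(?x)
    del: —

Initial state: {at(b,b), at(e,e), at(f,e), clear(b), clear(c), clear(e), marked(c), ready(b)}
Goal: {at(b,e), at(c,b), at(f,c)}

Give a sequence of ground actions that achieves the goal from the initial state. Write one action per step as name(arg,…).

1. move(b,c)  →  {at(c,b), at(e,e), at(f,e), clear(b), clear(c), clear(e), marked(b), marked(c), ready(b)}
2. move(e,b)  →  {at(b,e), at(c,b), at(f,e), clear(b), clear(c), clear(e), marked(b), marked(c), marked(e), ready(b)}
3. tag(c)  →  {at(b,e), at(c,b), at(c,c), at(f,e), clear(b), clear(c), clear(e), marked(b), marked(e), ready(b), ready(c)}
4. move(c,f)  →  {at(b,e), at(c,b), at(f,c), at(f,e), clear(b), clear(c), clear(e), marked(b), marked(c), marked(e), ready(b), ready(c)}

move(b,c); move(e,b); tag(c); move(c,f)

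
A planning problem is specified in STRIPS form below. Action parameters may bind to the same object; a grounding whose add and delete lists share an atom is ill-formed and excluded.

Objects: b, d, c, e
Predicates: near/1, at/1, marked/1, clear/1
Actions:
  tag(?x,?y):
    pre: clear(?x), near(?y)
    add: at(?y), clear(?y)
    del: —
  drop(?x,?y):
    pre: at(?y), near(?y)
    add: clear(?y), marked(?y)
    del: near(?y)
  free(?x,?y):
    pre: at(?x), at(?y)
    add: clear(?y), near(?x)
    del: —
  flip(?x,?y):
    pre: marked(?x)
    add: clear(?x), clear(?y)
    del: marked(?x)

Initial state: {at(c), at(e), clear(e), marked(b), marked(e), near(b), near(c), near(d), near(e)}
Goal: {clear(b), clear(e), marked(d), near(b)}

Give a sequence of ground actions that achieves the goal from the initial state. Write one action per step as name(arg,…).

tag(e,b); tag(b,d); drop(b,d)

1. tag(e,b)  →  {at(b), at(c), at(e), clear(b), clear(e), marked(b), marked(e), near(b), near(c), near(d), near(e)}
2. tag(b,d)  →  {at(b), at(c), at(d), at(e), clear(b), clear(d), clear(e), marked(b), marked(e), near(b), near(c), near(d), near(e)}
3. drop(b,d)  →  {at(b), at(c), at(d), at(e), clear(b), clear(d), clear(e), marked(b), marked(d), marked(e), near(b), near(c), near(e)}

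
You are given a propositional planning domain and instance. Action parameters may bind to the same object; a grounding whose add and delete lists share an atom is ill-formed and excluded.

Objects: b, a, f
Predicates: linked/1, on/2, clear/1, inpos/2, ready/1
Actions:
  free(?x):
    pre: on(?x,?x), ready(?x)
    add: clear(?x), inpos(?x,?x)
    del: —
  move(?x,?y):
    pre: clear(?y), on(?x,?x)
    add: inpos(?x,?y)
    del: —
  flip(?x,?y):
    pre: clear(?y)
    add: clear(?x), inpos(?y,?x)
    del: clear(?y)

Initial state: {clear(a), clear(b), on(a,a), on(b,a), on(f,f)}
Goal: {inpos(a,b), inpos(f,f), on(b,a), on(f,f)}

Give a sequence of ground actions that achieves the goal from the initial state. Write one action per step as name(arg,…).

move(a,b); flip(f,b); move(f,f)

1. move(a,b)  →  {clear(a), clear(b), inpos(a,b), on(a,a), on(b,a), on(f,f)}
2. flip(f,b)  →  {clear(a), clear(f), inpos(a,b), inpos(b,f), on(a,a), on(b,a), on(f,f)}
3. move(f,f)  →  {clear(a), clear(f), inpos(a,b), inpos(b,f), inpos(f,f), on(a,a), on(b,a), on(f,f)}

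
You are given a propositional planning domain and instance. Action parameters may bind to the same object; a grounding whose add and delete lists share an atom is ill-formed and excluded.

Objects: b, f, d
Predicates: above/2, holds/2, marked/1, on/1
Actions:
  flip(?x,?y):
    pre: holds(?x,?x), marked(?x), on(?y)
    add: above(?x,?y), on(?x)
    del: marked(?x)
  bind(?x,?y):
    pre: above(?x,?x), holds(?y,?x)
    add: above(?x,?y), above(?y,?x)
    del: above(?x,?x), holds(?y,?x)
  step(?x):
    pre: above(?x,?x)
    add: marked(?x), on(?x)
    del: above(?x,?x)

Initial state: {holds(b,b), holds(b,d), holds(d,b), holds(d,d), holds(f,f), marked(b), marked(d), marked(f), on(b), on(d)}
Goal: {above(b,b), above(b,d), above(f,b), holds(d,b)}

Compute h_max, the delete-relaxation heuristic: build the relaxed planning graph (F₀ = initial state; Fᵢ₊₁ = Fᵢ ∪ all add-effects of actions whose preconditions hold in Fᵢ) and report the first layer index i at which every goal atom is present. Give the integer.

1

F0 = init (10 atoms)
F1 = F0 ∪ {above(b,b), above(b,d), above(d,b), above(d,d), above(f,b), above(f,d), on(f)}  (17 atoms)
goal ⊆ F1  ⇒  h_max = 1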